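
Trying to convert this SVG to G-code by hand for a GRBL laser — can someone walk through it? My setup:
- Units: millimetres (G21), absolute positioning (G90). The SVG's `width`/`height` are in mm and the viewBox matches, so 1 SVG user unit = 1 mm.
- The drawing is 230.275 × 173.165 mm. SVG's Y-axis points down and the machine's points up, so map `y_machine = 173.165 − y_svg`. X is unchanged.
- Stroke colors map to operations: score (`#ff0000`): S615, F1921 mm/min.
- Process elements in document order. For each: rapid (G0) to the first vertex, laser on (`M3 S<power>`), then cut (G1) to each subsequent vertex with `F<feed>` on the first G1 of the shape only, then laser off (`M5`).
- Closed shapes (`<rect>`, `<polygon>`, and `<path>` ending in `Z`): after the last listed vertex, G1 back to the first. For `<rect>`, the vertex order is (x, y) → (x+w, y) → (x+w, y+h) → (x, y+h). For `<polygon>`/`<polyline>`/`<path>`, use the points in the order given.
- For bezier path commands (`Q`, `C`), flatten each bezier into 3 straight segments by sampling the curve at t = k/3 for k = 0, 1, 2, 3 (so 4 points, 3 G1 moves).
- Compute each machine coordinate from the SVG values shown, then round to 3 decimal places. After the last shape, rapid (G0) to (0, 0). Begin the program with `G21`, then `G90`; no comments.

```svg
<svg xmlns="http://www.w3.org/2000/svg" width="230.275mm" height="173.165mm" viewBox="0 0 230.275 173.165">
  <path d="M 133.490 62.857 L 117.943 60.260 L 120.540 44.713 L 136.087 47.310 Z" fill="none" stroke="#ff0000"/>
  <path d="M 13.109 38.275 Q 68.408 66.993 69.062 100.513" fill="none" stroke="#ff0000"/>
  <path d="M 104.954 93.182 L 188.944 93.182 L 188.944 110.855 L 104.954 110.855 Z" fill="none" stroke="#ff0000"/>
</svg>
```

viewBox `0 0 230.275 173.165` with mm width/height → 1 unit = 1 mm. Flip: y_m = 173.165 − y_svg.

**Shape 1** — `<path>` regular polygon, stroke `#ff0000` → score (S615, F1921). Machine vertices: (133.490,110.308) → (117.943,112.905) → (120.540,128.452) → (136.087,125.855) → (133.490,110.308). Closed: final G1 returns to the first vertex.

**Shape 2** — `<path>` quadratic bezier, stroke `#ff0000` → score (S615, F1921). Control points (SVG): P0=(13.109,38.275), P1=(68.408,66.993), P2=(69.062,100.513); sampled at t=k/3. Machine vertices: (13.109,134.890) → (43.903,115.211) → (62.554,94.465) → (69.062,72.652). Open path.

**Shape 3** — `<path>` rectangle, stroke `#ff0000` → score (S615, F1921). Machine vertices: (104.954,79.983) → (188.944,79.983) → (188.944,62.310) → (104.954,62.310) → (104.954,79.983). Closed: final G1 returns to the first vertex.

G21
G90
G0 X133.490 Y110.308
M3 S615
G1 X117.943 Y112.905 F1921
G1 X120.540 Y128.452
G1 X136.087 Y125.855
G1 X133.490 Y110.308
M5
G0 X13.109 Y134.890
M3 S615
G1 X43.903 Y115.211 F1921
G1 X62.554 Y94.465
G1 X69.062 Y72.652
M5
G0 X104.954 Y79.983
M3 S615
G1 X188.944 Y79.983 F1921
G1 X188.944 Y62.310
G1 X104.954 Y62.310
G1 X104.954 Y79.983
M5
G0 X0.000 Y0.000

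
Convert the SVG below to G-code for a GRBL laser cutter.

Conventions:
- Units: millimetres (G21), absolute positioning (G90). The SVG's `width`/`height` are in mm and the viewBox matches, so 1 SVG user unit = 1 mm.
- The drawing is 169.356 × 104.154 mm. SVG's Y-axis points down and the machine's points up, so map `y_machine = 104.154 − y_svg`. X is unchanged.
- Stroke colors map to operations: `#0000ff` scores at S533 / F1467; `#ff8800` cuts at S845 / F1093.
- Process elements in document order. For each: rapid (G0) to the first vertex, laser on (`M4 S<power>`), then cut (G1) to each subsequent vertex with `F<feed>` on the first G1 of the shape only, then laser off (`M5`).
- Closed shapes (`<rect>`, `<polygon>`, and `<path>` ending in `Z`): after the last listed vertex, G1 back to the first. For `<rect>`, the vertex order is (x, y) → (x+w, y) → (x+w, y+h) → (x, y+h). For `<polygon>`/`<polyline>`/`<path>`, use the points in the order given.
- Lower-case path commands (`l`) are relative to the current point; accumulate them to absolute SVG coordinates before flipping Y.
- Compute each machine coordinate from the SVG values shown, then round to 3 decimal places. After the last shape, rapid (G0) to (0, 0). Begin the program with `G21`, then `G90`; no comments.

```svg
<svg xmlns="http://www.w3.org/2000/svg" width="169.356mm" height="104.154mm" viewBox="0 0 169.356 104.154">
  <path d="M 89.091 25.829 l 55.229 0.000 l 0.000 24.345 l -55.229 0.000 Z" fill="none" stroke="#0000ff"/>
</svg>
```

G21
G90
G0 X89.091 Y78.325
M4 S533
G1 X144.320 Y78.325 F1467
G1 X144.320 Y53.980
G1 X89.091 Y53.980
G1 X89.091 Y78.325
M5
G0 X0.000 Y0.000

1 u = 1 mm; y_m = 104.154 − y.

[1] `<path>` rectangle, #0000ff→score S533 F1467: (89.091,78.325) → (144.320,78.325) → (144.320,53.980) → (89.091,53.980) → (89.091,78.325) (closed)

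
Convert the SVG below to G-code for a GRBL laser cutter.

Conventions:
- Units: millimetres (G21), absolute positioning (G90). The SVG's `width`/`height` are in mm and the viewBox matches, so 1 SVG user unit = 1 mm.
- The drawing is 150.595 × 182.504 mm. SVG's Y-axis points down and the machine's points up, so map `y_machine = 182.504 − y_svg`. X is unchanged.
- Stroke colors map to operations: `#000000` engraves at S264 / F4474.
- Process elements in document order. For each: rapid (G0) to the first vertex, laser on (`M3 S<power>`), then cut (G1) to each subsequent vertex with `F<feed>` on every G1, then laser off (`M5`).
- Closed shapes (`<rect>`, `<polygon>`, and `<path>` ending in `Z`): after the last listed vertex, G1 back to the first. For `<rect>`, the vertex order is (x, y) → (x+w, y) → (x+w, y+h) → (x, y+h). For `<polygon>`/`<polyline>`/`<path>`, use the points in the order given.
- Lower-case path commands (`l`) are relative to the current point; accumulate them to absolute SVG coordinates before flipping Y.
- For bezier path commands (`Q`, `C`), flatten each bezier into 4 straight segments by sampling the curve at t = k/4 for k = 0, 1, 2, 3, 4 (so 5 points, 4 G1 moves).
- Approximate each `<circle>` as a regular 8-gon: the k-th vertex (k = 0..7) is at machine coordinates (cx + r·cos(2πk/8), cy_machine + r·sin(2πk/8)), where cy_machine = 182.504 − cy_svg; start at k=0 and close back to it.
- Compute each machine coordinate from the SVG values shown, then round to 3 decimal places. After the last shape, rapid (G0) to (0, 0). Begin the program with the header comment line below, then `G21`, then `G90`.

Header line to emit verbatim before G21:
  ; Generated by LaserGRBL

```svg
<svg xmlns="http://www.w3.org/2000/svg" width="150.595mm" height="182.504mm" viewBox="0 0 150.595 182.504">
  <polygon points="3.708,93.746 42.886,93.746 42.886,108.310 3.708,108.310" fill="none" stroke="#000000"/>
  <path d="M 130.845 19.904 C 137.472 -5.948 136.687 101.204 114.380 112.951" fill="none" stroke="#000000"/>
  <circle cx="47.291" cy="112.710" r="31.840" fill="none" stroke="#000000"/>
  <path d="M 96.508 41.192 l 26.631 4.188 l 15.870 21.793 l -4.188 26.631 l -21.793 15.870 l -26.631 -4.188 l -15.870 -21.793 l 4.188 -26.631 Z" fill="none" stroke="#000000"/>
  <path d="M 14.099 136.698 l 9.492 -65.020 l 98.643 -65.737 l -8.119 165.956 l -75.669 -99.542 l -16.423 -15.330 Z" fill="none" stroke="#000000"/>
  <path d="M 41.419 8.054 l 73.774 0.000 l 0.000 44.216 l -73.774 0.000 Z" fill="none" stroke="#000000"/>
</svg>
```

; Generated by LaserGRBL
G21
G90
G0 X3.708 Y88.758
M3 S264
G1 X42.886 Y88.758 F4474
G1 X42.886 Y74.194 F4474
G1 X3.708 Y74.194 F4474
G1 X3.708 Y88.758 F4474
M5
G0 X130.845 Y162.600
M3 S264
G1 X134.205 Y160.620 F4474
G1 X133.463 Y130.176 F4474
G1 X127.295 Y92.683 F4474
G1 X114.380 Y69.553 F4474
M5
G0 X79.131 Y69.794
M3 S264
G1 X69.805 Y92.308 F4474
G1 X47.291 Y101.634 F4474
G1 X24.777 Y92.308 F4474
G1 X15.451 Y69.794 F4474
G1 X24.777 Y47.280 F4474
G1 X47.291 Y37.954 F4474
G1 X69.805 Y47.280 F4474
G1 X79.131 Y69.794 F4474
M5
G0 X96.508 Y141.312
M3 S264
G1 X123.139 Y137.124 F4474
G1 X139.009 Y115.331 F4474
G1 X134.821 Y88.700 F4474
G1 X113.028 Y72.830 F4474
G1 X86.397 Y77.018 F4474
G1 X70.527 Y98.811 F4474
G1 X74.715 Y125.442 F4474
G1 X96.508 Y141.312 F4474
M5
G0 X14.099 Y45.806
M3 S264
G1 X23.591 Y110.826 F4474
G1 X122.234 Y176.563 F4474
G1 X114.115 Y10.607 F4474
G1 X38.446 Y110.149 F4474
G1 X22.023 Y125.479 F4474
G1 X14.099 Y45.806 F4474
M5
G0 X41.419 Y174.450
M3 S264
G1 X115.193 Y174.450 F4474
G1 X115.193 Y130.234 F4474
G1 X41.419 Y130.234 F4474
G1 X41.419 Y174.450 F4474
M5
G0 X0.000 Y0.000

viewBox `0 0 150.595 182.504` with mm width/height → 1 unit = 1 mm. Flip: y_m = 182.504 − y_svg.

**Shape 1** — `<polygon>` rectangle, stroke `#000000` → engrave (S264, F4474). Machine vertices: (3.708,88.758) → (42.886,88.758) → (42.886,74.194) → (3.708,74.194) → (3.708,88.758). Closed: final G1 returns to the first vertex.

**Shape 2** — `<path>` cubic bezier, stroke `#000000` → engrave (S264, F4474). Control points (SVG): P0=(130.845,19.904), P1=(137.472,-5.948), P2=(136.687,101.204), P3=(114.380,112.951); sampled at t=k/4. Machine vertices: (130.845,162.600) → (134.205,160.620) → (133.463,130.176) → (127.295,92.683) → (114.380,69.553). Open path.

**Shape 3** — `<circle>` circle, stroke `#000000` → engrave (S264, F4474). Machine vertices: (79.131,69.794) → (69.805,92.308) → (47.291,101.634) → (24.777,92.308) → (15.451,69.794) → (24.777,47.280) → (47.291,37.954) → (69.805,47.280) → (79.131,69.794). Closed: final G1 returns to the first vertex.

**Shape 4** — `<path>` regular polygon, stroke `#000000` → engrave (S264, F4474). Machine vertices: (96.508,141.312) → (123.139,137.124) → (139.009,115.331) → (134.821,88.700) → (113.028,72.830) → (86.397,77.018) → (70.527,98.811) → (74.715,125.442) → (96.508,141.312). Closed: final G1 returns to the first vertex.

**Shape 5** — `<path>` closed polygon, stroke `#000000` → engrave (S264, F4474). Machine vertices: (14.099,45.806) → (23.591,110.826) → (122.234,176.563) → (114.115,10.607) → (38.446,110.149) → (22.023,125.479) → (14.099,45.806). Closed: final G1 returns to the first vertex.

**Shape 6** — `<path>` rectangle, stroke `#000000` → engrave (S264, F4474). Machine vertices: (41.419,174.450) → (115.193,174.450) → (115.193,130.234) → (41.419,130.234) → (41.419,174.450). Closed: final G1 returns to the first vertex.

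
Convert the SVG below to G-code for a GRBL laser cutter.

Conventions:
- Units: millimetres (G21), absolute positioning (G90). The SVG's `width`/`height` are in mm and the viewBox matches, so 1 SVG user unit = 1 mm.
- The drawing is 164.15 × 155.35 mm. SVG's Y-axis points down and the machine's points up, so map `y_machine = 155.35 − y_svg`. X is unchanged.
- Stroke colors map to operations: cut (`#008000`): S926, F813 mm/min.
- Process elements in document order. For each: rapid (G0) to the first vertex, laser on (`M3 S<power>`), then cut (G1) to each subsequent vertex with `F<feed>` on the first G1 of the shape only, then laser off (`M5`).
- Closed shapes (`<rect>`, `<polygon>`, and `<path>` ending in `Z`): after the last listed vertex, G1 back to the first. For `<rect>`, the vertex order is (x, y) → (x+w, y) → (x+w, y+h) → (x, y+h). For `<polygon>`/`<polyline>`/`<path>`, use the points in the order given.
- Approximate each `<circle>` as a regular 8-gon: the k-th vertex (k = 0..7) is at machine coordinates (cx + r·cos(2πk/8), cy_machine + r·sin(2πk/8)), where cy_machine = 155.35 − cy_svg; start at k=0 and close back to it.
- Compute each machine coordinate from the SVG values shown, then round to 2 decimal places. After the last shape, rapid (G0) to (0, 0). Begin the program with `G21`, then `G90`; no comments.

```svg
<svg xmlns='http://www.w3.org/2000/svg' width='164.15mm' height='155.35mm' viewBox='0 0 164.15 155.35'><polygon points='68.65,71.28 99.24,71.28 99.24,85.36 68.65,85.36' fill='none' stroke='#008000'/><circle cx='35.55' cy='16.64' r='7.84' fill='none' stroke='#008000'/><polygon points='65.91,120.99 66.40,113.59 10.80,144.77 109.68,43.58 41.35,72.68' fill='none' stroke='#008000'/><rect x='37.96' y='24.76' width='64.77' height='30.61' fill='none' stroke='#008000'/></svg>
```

G21
G90
G0 X68.65 Y84.07
M3 S926
G1 X99.24 Y84.07 F813
G1 X99.24 Y69.99
G1 X68.65 Y69.99
G1 X68.65 Y84.07
M5
G0 X43.39 Y138.71
M3 S926
G1 X41.09 Y144.25 F813
G1 X35.55 Y146.55
G1 X30.01 Y144.25
G1 X27.71 Y138.71
G1 X30.01 Y133.17
G1 X35.55 Y130.87
G1 X41.09 Y133.17
G1 X43.39 Y138.71
M5
G0 X65.91 Y34.36
M3 S926
G1 X66.40 Y41.76 F813
G1 X10.80 Y10.58
G1 X109.68 Y111.77
G1 X41.35 Y82.67
G1 X65.91 Y34.36
M5
G0 X37.96 Y130.59
M3 S926
G1 X102.73 Y130.59 F813
G1 X102.73 Y99.98
G1 X37.96 Y99.98
G1 X37.96 Y130.59
M5
G0 X0.00 Y0.00

viewBox `0 0 164.15 155.35` with mm width/height → 1 unit = 1 mm. Flip: y_m = 155.35 − y_svg.

**Shape 1** — `<polygon>` rectangle, stroke `#008000` → cut (S926, F813). Machine vertices: (68.65,84.07) → (99.24,84.07) → (99.24,69.99) → (68.65,69.99) → (68.65,84.07). Closed: final G1 returns to the first vertex.

**Shape 2** — `<circle>` circle, stroke `#008000` → cut (S926, F813). Machine vertices: (43.39,138.71) → (41.09,144.25) → (35.55,146.55) → (30.01,144.25) → (27.71,138.71) → (30.01,133.17) → (35.55,130.87) → (41.09,133.17) → (43.39,138.71). Closed: final G1 returns to the first vertex.

**Shape 3** — `<polygon>` closed polygon, stroke `#008000` → cut (S926, F813). Machine vertices: (65.91,34.36) → (66.40,41.76) → (10.80,10.58) → (109.68,111.77) → (41.35,82.67) → (65.91,34.36). Closed: final G1 returns to the first vertex.

**Shape 4** — `<rect>` rectangle, stroke `#008000` → cut (S926, F813). Machine vertices: (37.96,130.59) → (102.73,130.59) → (102.73,99.98) → (37.96,99.98) → (37.96,130.59). Closed: final G1 returns to the first vertex.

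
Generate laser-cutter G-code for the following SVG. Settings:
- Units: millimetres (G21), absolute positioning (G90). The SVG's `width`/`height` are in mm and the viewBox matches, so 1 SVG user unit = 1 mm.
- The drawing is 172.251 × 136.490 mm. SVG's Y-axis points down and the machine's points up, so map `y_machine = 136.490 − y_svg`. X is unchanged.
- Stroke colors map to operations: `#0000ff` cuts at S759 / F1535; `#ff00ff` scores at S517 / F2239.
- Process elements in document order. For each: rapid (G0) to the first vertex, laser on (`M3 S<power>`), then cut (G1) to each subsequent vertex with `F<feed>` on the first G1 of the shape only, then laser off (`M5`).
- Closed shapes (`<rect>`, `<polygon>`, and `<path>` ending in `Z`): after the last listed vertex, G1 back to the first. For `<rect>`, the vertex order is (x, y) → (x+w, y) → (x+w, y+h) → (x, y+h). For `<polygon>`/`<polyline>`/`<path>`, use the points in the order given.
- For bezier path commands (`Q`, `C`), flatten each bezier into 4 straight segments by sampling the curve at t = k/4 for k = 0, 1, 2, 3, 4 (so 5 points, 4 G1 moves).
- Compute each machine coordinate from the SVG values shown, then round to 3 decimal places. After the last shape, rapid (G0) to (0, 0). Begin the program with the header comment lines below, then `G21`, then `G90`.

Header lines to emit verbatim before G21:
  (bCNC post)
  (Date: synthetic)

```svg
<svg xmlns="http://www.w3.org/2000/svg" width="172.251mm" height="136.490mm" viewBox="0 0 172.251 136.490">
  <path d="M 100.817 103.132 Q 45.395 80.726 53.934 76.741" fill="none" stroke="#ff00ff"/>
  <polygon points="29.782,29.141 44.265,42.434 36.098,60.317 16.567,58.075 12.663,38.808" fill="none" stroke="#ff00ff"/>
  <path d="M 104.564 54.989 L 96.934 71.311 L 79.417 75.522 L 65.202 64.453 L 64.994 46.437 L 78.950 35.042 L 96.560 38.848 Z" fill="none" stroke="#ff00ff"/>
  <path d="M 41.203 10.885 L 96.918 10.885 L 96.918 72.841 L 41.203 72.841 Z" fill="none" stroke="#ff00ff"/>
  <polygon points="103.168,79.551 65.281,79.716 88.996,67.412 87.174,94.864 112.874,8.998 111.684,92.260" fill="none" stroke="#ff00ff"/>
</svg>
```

Since the viewBox matches the mm dimensions, user units are millimetres directly. The only transform is the Y-flip y_m = 136.490 − y_svg.

Shape 1 is a quadratic bezier drawn with `<path>`. Its stroke #ff00ff means score at S517, F2239. After flipping Y the toolpath is (100.817,33.358) → (77.104,43.410) → (61.385,51.159) → (53.662,56.605) → (53.934,59.749).

Shape 2 is a regular polygon drawn with `<polygon>`. Its stroke #ff00ff means score at S517, F2239. After flipping Y the toolpath is (29.782,107.349) → (44.265,94.056) → (36.098,76.173) → (16.567,78.415) → (12.663,97.682) → (29.782,107.349), returning to the start.

Shape 3 is a regular polygon drawn with `<path>`. Its stroke #ff00ff means score at S517, F2239. After flipping Y the toolpath is (104.564,81.501) → (96.934,65.179) → (79.417,60.968) → (65.202,72.037) → (64.994,90.053) → (78.950,101.448) → (96.560,97.642) → (104.564,81.501), returning to the start.

Shape 4 is a rectangle drawn with `<path>`. Its stroke #ff00ff means score at S517, F2239. After flipping Y the toolpath is (41.203,125.605) → (96.918,125.605) → (96.918,63.649) → (41.203,63.649) → (41.203,125.605), returning to the start.

Shape 5 is a closed polygon drawn with `<polygon>`. Its stroke #ff00ff means score at S517, F2239. After flipping Y the toolpath is (103.168,56.939) → (65.281,56.774) → (88.996,69.078) → (87.174,41.626) → (112.874,127.492) → (111.684,44.230) → (103.168,56.939), returning to the start.

(bCNC post)
(Date: synthetic)
G21
G90
G0 X100.817 Y33.358
M3 S517
G1 X77.104 Y43.410 F2239
G1 X61.385 Y51.159
G1 X53.662 Y56.605
G1 X53.934 Y59.749
M5
G0 X29.782 Y107.349
M3 S517
G1 X44.265 Y94.056 F2239
G1 X36.098 Y76.173
G1 X16.567 Y78.415
G1 X12.663 Y97.682
G1 X29.782 Y107.349
M5
G0 X104.564 Y81.501
M3 S517
G1 X96.934 Y65.179 F2239
G1 X79.417 Y60.968
G1 X65.202 Y72.037
G1 X64.994 Y90.053
G1 X78.950 Y101.448
G1 X96.560 Y97.642
G1 X104.564 Y81.501
M5
G0 X41.203 Y125.605
M3 S517
G1 X96.918 Y125.605 F2239
G1 X96.918 Y63.649
G1 X41.203 Y63.649
G1 X41.203 Y125.605
M5
G0 X103.168 Y56.939
M3 S517
G1 X65.281 Y56.774 F2239
G1 X88.996 Y69.078
G1 X87.174 Y41.626
G1 X112.874 Y127.492
G1 X111.684 Y44.230
G1 X103.168 Y56.939
M5
G0 X0.000 Y0.000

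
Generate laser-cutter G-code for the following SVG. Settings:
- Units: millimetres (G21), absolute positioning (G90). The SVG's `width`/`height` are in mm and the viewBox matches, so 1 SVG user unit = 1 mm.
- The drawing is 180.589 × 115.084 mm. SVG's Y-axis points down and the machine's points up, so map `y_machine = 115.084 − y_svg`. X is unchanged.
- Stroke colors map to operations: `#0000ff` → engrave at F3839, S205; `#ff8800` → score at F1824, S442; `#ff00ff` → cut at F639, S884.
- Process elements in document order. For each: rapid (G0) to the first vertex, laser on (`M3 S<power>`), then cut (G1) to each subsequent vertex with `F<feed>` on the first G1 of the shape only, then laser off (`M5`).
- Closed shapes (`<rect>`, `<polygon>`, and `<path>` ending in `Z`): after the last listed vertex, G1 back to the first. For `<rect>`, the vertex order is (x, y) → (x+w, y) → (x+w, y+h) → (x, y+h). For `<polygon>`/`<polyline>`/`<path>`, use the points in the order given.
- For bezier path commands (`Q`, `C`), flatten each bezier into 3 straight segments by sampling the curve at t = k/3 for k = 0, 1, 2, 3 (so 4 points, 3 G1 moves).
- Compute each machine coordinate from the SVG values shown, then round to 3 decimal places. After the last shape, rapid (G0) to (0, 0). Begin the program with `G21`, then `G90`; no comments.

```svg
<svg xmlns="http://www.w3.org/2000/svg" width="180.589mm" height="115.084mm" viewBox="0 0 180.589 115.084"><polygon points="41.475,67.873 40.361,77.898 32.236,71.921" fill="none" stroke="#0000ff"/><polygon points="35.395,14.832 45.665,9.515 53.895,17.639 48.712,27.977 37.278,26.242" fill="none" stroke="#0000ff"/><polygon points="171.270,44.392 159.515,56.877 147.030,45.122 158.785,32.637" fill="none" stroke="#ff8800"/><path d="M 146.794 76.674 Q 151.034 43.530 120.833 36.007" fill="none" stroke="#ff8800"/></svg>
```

Since the viewBox matches the mm dimensions, user units are millimetres directly. The only transform is the Y-flip y_m = 115.084 − y_svg.

Shape 1 is a regular polygon drawn with `<polygon>`. Its stroke #0000ff means engrave at S205, F3839. After flipping Y the toolpath is (41.475,47.211) → (40.361,37.186) → (32.236,43.163) → (41.475,47.211), returning to the start.

Shape 2 is a regular polygon drawn with `<polygon>`. Its stroke #0000ff means engrave at S205, F3839. After flipping Y the toolpath is (35.395,100.252) → (45.665,105.569) → (53.895,97.445) → (48.712,87.107) → (37.278,88.842) → (35.395,100.252), returning to the start.

Shape 3 is a regular polygon drawn with `<polygon>`. Its stroke #ff8800 means score at S442, F1824. After flipping Y the toolpath is (171.270,70.692) → (159.515,58.207) → (147.030,69.962) → (158.785,82.447) → (171.270,70.692), returning to the start.

Shape 4 is a quadratic bezier drawn with `<path>`. Its stroke #ff8800 means score at S442, F1824. After flipping Y the toolpath is (146.794,38.410) → (145.794,57.659) → (137.140,71.215) → (120.833,79.077).

G21
G90
G0 X41.475 Y47.211
M3 S205
G1 X40.361 Y37.186 F3839
G1 X32.236 Y43.163
G1 X41.475 Y47.211
M5
G0 X35.395 Y100.252
M3 S205
G1 X45.665 Y105.569 F3839
G1 X53.895 Y97.445
G1 X48.712 Y87.107
G1 X37.278 Y88.842
G1 X35.395 Y100.252
M5
G0 X171.270 Y70.692
M3 S442
G1 X159.515 Y58.207 F1824
G1 X147.030 Y69.962
G1 X158.785 Y82.447
G1 X171.270 Y70.692
M5
G0 X146.794 Y38.410
M3 S442
G1 X145.794 Y57.659 F1824
G1 X137.140 Y71.215
G1 X120.833 Y79.077
M5
G0 X0.000 Y0.000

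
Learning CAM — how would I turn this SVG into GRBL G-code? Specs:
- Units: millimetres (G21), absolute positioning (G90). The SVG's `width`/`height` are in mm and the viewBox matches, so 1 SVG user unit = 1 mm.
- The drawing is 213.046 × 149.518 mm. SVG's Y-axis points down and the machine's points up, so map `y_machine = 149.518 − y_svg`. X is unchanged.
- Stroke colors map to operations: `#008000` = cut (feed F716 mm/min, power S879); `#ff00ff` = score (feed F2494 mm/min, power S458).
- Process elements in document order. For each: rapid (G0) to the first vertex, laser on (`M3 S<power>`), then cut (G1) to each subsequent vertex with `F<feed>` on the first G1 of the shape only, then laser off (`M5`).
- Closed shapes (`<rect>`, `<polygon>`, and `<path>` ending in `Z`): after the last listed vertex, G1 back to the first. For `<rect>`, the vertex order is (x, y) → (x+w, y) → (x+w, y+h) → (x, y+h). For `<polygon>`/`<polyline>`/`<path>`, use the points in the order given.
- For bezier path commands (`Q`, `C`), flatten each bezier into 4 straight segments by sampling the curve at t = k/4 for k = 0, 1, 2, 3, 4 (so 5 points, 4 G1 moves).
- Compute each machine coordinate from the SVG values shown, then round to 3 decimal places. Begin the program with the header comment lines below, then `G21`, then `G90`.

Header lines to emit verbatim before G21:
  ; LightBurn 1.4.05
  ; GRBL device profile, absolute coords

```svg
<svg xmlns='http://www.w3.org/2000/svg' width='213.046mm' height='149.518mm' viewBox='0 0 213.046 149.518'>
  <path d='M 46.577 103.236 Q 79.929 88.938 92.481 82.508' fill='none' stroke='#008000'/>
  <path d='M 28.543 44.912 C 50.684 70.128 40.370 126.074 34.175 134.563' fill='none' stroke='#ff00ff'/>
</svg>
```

Since the viewBox matches the mm dimensions, user units are millimetres directly. The only transform is the Y-flip y_m = 149.518 − y_svg.

Shape 1 is a quadratic bezier drawn with `<path>`. Its stroke #008000 means cut at S879, F716. After flipping Y the toolpath is (46.577,46.282) → (61.953,52.939) → (74.729,58.613) → (84.905,63.303) → (92.481,67.010).

Shape 2 is a cubic bezier drawn with `<path>`. Its stroke #ff00ff means score at S458, F2494. After flipping Y the toolpath is (28.543,104.606) → (39.635,81.154) → (41.985,53.508) → (39.022,28.998) → (34.175,14.955).

; LightBurn 1.4.05
; GRBL device profile, absolute coords
G21
G90
G0 X46.577 Y46.282
M3 S879
G1 X61.953 Y52.939 F716
G1 X74.729 Y58.613
G1 X84.905 Y63.303
G1 X92.481 Y67.010
M5
G0 X28.543 Y104.606
M3 S458
G1 X39.635 Y81.154 F2494
G1 X41.985 Y53.508
G1 X39.022 Y28.998
G1 X34.175 Y14.955
M5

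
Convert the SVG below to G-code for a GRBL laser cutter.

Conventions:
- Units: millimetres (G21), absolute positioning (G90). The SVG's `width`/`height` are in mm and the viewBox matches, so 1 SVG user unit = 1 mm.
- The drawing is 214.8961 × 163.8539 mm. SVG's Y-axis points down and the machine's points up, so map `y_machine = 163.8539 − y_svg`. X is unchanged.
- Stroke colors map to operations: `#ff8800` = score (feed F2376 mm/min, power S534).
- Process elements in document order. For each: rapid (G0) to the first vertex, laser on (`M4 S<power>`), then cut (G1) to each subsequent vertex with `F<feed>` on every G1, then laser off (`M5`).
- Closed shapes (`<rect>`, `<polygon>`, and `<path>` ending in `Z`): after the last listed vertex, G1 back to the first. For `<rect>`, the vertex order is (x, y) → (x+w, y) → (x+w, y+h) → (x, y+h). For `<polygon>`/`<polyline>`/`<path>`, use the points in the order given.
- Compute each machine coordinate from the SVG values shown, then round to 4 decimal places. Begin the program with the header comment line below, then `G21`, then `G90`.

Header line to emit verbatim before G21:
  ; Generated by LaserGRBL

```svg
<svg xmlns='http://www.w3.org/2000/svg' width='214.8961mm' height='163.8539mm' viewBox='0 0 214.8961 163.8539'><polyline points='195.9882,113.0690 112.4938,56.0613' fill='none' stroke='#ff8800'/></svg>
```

viewBox `0 0 214.8961 163.8539` with mm width/height → 1 unit = 1 mm. Flip: y_m = 163.8539 − y_svg.

**Shape 1** — `<polyline>` line segment, stroke `#ff8800` → score (S534, F2376). Machine vertices: (195.9882,50.7849) → (112.4938,107.7926). Open path.

; Generated by LaserGRBL
G21
G90
G0 X195.9882 Y50.7849
M4 S534
G1 X112.4938 Y107.7926 F2376
M5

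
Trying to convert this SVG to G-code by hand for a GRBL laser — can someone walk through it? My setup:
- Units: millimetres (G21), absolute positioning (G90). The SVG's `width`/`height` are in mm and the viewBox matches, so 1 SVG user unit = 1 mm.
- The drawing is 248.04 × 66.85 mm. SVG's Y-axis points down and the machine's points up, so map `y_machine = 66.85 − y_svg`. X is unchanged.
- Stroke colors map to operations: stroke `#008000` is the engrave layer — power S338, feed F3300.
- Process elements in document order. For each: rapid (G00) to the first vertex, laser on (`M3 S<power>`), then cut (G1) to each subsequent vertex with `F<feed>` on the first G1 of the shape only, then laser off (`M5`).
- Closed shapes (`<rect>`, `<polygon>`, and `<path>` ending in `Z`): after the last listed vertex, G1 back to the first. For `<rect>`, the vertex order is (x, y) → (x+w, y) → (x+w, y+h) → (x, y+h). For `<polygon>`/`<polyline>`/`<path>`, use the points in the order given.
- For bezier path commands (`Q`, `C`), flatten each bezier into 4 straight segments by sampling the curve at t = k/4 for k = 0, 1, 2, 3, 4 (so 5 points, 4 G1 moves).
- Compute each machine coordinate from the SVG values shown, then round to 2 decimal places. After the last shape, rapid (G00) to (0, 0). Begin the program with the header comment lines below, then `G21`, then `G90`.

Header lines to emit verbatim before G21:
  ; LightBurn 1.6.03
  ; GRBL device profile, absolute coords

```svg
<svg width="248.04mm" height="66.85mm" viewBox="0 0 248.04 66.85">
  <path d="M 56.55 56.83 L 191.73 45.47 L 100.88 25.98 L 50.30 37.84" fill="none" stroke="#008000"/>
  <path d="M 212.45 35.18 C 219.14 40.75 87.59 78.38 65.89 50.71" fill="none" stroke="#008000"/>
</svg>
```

1 u = 1 mm; y_m = 66.85 − y.

[1] `<path>` open polyline, #008000→engrave S338 F3300: (56.55,10.02) → (191.73,21.38) → (100.88,40.87) → (50.30,29.01)

[2] `<path>` cubic bezier, #008000→engrave S338 F3300: (212.45,31.67) → (195.42,23.00) → (149.82,11.44) → (98.89,6.11) → (65.89,16.14)

; LightBurn 1.6.03
; GRBL device profile, absolute coords
G21
G90
G00 X56.55 Y10.02
M3 S338
G1 X191.73 Y21.38 F3300
G1 X100.88 Y40.87
G1 X50.30 Y29.01
M5
G00 X212.45 Y31.67
M3 S338
G1 X195.42 Y23.00 F3300
G1 X149.82 Y11.44
G1 X98.89 Y6.11
G1 X65.89 Y16.14
M5
G00 X0.00 Y0.00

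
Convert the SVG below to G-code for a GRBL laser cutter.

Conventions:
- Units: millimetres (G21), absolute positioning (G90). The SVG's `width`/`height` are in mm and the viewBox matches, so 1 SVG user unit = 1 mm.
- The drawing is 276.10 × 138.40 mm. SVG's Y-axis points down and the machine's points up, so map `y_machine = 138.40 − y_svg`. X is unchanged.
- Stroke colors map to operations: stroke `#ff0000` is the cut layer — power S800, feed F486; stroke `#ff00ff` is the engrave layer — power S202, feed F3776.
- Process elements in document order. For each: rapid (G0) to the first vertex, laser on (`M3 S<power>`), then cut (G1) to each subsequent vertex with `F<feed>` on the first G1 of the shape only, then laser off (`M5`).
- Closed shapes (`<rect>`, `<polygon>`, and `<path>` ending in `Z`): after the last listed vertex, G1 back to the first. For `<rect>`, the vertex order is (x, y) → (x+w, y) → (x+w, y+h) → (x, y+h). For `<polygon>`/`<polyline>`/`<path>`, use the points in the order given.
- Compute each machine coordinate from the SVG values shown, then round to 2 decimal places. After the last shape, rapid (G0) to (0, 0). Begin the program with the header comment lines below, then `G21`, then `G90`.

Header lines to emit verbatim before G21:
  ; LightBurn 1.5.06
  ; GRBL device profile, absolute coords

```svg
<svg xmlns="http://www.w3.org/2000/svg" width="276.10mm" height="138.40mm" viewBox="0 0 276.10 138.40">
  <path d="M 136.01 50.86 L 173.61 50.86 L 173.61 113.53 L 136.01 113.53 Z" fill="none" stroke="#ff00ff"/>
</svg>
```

; LightBurn 1.5.06
; GRBL device profile, absolute coords
G21
G90
G0 X136.01 Y87.54
M3 S202
G1 X173.61 Y87.54 F3776
G1 X173.61 Y24.87
G1 X136.01 Y24.87
G1 X136.01 Y87.54
M5
G0 X0.00 Y0.00

1 u = 1 mm; y_m = 138.40 − y.

[1] `<path>` rectangle, #ff00ff→engrave S202 F3776: (136.01,87.54) → (173.61,87.54) → (173.61,24.87) → (136.01,24.87) → (136.01,87.54) (closed)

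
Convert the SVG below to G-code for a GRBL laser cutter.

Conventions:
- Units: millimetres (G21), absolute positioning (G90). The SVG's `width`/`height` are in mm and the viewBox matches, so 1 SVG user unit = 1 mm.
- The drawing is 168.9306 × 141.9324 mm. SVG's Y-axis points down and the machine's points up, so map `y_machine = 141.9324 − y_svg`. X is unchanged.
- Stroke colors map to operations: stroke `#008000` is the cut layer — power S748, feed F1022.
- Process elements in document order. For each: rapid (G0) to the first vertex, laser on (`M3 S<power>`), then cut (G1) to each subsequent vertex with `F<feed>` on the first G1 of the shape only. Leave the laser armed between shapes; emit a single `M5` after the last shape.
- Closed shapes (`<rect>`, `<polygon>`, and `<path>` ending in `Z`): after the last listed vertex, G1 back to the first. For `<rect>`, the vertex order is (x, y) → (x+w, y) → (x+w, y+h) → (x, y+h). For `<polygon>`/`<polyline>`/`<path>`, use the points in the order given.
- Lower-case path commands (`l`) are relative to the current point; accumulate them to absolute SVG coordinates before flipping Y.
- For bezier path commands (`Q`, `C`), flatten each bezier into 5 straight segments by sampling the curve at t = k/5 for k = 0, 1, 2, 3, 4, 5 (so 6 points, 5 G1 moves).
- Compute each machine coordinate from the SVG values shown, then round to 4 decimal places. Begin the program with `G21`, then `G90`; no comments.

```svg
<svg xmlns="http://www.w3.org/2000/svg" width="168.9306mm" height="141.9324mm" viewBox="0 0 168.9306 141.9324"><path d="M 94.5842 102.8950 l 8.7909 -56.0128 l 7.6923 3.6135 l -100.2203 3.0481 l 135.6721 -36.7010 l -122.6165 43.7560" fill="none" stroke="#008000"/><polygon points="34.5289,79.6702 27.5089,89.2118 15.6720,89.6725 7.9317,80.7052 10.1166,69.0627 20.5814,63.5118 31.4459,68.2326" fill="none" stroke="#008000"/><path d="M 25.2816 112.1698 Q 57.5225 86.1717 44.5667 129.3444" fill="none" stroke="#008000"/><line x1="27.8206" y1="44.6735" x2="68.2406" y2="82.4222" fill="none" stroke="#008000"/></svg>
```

G21
G90
G0 X94.5842 Y39.0374
M3 S748
G1 X103.3751 Y95.0502 F1022
G1 X111.0674 Y91.4367
G1 X10.8471 Y88.3886
G1 X146.5192 Y125.0896
G1 X23.9027 Y81.3336
G0 X34.5289 Y62.2622
M3 S748
G1 X27.5089 Y52.7206 F1022
G1 X15.6720 Y52.2599
G1 X7.9317 Y61.2272
G1 X10.1166 Y72.8697
G1 X20.5814 Y78.4206
G1 X31.4459 Y73.6998
G1 X34.5289 Y62.2622
G0 X25.2816 Y29.7626
M3 S748
G1 X36.3701 Y37.3950 F1022
G1 X43.8428 Y39.4938
G1 X47.6999 Y36.0588
G1 X47.9412 Y27.0902
G1 X44.5667 Y12.5880
G0 X27.8206 Y97.2589
M3 S748
G1 X68.2406 Y59.5102 F1022
M5

1 u = 1 mm; y_m = 141.9324 − y.

[1] `<path>` open polyline, #008000→cut S748 F1022: (94.5842,39.0374) → (103.3751,95.0502) → (111.0674,91.4367) → (10.8471,88.3886) → (146.5192,125.0896) → (23.9027,81.3336)

[2] `<polygon>` regular polygon, #008000→cut S748 F1022: (34.5289,62.2622) → (27.5089,52.7206) → (15.6720,52.2599) → (7.9317,61.2272) → (10.1166,72.8697) → (20.5814,78.4206) → (31.4459,73.6998) → (34.5289,62.2622) (closed)

[3] `<path>` quadratic bezier, #008000→cut S748 F1022: (25.2816,29.7626) → (36.3701,37.3950) → (43.8428,39.4938) → (47.6999,36.0588) → (47.9412,27.0902) → (44.5667,12.5880)

[4] `<line>` line segment, #008000→cut S748 F1022: (27.8206,97.2589) → (68.2406,59.5102)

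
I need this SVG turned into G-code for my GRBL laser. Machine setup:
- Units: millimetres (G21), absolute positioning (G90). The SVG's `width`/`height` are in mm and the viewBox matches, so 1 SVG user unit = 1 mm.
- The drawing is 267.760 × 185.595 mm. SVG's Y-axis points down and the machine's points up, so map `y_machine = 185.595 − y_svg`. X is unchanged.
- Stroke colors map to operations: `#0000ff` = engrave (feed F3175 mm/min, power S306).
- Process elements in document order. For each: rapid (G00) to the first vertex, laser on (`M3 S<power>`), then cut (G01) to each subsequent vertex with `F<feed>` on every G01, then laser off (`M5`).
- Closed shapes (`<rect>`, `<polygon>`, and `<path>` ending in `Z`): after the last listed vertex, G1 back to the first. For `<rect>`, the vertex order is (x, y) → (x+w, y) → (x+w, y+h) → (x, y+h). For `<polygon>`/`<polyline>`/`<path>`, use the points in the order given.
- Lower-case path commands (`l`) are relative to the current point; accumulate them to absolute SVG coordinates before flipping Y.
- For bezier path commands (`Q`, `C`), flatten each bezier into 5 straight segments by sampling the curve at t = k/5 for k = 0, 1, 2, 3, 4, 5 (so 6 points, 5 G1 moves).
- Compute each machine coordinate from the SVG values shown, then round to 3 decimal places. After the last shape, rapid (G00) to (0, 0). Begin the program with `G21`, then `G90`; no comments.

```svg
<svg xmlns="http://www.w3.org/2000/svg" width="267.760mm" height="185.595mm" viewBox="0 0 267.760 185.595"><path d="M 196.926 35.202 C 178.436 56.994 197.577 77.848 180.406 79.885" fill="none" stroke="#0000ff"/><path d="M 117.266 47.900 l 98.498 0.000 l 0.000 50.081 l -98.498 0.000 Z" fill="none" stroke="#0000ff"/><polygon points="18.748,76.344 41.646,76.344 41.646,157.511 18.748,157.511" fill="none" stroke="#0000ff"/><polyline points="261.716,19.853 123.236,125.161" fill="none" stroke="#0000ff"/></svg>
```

1 u = 1 mm; y_m = 185.595 − y.

[1] `<path>` cubic bezier, #0000ff→engrave S306 F3175: (196.926,150.393) → (189.756,137.573) → (188.069,125.837) → (188.314,116.042) → (186.943,109.047) → (180.406,105.710)

[2] `<path>` rectangle, #0000ff→engrave S306 F3175: (117.266,137.695) → (215.764,137.695) → (215.764,87.614) → (117.266,87.614) → (117.266,137.695) (closed)

[3] `<polygon>` rectangle, #0000ff→engrave S306 F3175: (18.748,109.251) → (41.646,109.251) → (41.646,28.084) → (18.748,28.084) → (18.748,109.251) (closed)

[4] `<polyline>` line segment, #0000ff→engrave S306 F3175: (261.716,165.742) → (123.236,60.434)

G21
G90
G00 X196.926 Y150.393
M3 S306
G01 X189.756 Y137.573 F3175
G01 X188.069 Y125.837 F3175
G01 X188.314 Y116.042 F3175
G01 X186.943 Y109.047 F3175
G01 X180.406 Y105.710 F3175
M5
G00 X117.266 Y137.695
M3 S306
G01 X215.764 Y137.695 F3175
G01 X215.764 Y87.614 F3175
G01 X117.266 Y87.614 F3175
G01 X117.266 Y137.695 F3175
M5
G00 X18.748 Y109.251
M3 S306
G01 X41.646 Y109.251 F3175
G01 X41.646 Y28.084 F3175
G01 X18.748 Y28.084 F3175
G01 X18.748 Y109.251 F3175
M5
G00 X261.716 Y165.742
M3 S306
G01 X123.236 Y60.434 F3175
M5
G00 X0.000 Y0.000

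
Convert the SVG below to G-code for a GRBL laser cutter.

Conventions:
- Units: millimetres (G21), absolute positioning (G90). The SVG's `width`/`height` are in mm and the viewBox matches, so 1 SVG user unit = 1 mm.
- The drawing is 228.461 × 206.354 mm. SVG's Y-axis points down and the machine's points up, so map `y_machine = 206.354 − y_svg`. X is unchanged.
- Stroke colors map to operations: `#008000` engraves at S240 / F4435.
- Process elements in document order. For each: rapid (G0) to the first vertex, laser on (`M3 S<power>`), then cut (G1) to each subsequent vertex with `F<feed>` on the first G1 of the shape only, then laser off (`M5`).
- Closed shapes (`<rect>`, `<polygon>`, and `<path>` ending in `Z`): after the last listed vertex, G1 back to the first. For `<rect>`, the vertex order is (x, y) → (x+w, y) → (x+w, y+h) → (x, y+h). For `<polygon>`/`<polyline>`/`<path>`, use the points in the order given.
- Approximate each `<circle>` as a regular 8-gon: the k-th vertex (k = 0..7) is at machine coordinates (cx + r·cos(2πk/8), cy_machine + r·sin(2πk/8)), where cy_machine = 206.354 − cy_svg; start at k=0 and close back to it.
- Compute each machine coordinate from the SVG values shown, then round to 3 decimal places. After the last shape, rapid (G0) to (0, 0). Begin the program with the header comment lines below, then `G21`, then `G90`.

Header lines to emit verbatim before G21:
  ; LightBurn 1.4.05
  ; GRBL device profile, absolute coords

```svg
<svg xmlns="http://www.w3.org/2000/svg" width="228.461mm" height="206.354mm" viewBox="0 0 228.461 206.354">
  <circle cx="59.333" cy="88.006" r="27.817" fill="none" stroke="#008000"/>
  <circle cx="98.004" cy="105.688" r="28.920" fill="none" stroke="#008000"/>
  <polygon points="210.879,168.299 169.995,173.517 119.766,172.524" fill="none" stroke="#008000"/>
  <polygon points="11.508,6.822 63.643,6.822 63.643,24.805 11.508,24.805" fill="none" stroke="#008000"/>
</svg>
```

viewBox `0 0 228.461 206.354` with mm width/height → 1 unit = 1 mm. Flip: y_m = 206.354 − y_svg.

**Shape 1** — `<circle>` circle, stroke `#008000` → engrave (S240, F4435). Machine vertices: (87.150,118.348) → (79.003,138.018) → (59.333,146.165) → (39.663,138.018) → (31.516,118.348) → (39.663,98.678) → (59.333,90.531) → (79.003,98.678) → (87.150,118.348). Closed: final G1 returns to the first vertex.

**Shape 2** — `<circle>` circle, stroke `#008000` → engrave (S240, F4435). Machine vertices: (126.924,100.666) → (118.454,121.116) → (98.004,129.586) → (77.554,121.116) → (69.084,100.666) → (77.554,80.216) → (98.004,71.746) → (118.454,80.216) → (126.924,100.666). Closed: final G1 returns to the first vertex.

**Shape 3** — `<polygon>` closed polygon, stroke `#008000` → engrave (S240, F4435). Machine vertices: (210.879,38.055) → (169.995,32.837) → (119.766,33.830) → (210.879,38.055). Closed: final G1 returns to the first vertex.

**Shape 4** — `<polygon>` rectangle, stroke `#008000` → engrave (S240, F4435). Machine vertices: (11.508,199.532) → (63.643,199.532) → (63.643,181.549) → (11.508,181.549) → (11.508,199.532). Closed: final G1 returns to the first vertex.

; LightBurn 1.4.05
; GRBL device profile, absolute coords
G21
G90
G0 X87.150 Y118.348
M3 S240
G1 X79.003 Y138.018 F4435
G1 X59.333 Y146.165
G1 X39.663 Y138.018
G1 X31.516 Y118.348
G1 X39.663 Y98.678
G1 X59.333 Y90.531
G1 X79.003 Y98.678
G1 X87.150 Y118.348
M5
G0 X126.924 Y100.666
M3 S240
G1 X118.454 Y121.116 F4435
G1 X98.004 Y129.586
G1 X77.554 Y121.116
G1 X69.084 Y100.666
G1 X77.554 Y80.216
G1 X98.004 Y71.746
G1 X118.454 Y80.216
G1 X126.924 Y100.666
M5
G0 X210.879 Y38.055
M3 S240
G1 X169.995 Y32.837 F4435
G1 X119.766 Y33.830
G1 X210.879 Y38.055
M5
G0 X11.508 Y199.532
M3 S240
G1 X63.643 Y199.532 F4435
G1 X63.643 Y181.549
G1 X11.508 Y181.549
G1 X11.508 Y199.532
M5
G0 X0.000 Y0.000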